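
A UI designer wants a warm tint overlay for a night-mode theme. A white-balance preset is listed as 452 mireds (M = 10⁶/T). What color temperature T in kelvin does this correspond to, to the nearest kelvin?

2212 K

T = 10⁶ / 452 = 2212.39 K → 2212 K.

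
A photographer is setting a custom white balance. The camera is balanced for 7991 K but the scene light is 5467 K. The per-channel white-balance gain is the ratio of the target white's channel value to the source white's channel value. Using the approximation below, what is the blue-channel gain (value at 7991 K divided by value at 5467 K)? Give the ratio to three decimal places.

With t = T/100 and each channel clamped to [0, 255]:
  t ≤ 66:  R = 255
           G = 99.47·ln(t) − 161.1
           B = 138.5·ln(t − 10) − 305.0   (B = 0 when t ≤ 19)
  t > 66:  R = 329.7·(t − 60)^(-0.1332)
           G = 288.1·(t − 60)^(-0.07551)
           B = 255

At 5467 K (t = 54.67):
  B = 138.5·ln(54.67 − 10) − 305.0 = 138.5·ln 44.67 − 305.0 = 138.5·3.7993 − 305.0 = 221.203.
At 7991 K (t = 79.91):
  B = 255 by definition for t > 66.
Gain = 255.000 / 221.203 = 1.1528 → 1.153.

1.153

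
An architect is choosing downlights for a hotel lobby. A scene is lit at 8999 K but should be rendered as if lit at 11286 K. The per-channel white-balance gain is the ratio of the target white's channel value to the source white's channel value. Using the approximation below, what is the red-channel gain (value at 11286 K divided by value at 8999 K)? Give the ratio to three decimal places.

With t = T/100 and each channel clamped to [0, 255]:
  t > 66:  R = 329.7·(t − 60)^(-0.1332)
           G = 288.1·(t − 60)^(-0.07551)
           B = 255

0.927

At 8999 K (t = 89.99):
  R = 329.7·(89.99 − 60)^(-0.1332) = 329.7·29.99^(-0.1332) = 329.7·0.63572 = 209.597.
At 11286 K (t = 112.86):
  R = 329.7·(112.86 − 60)^(-0.1332) = 329.7·52.86^(-0.1332) = 329.7·0.58949 = 194.356.
Gain = 194.356 / 209.597 = 0.9273 → 0.927.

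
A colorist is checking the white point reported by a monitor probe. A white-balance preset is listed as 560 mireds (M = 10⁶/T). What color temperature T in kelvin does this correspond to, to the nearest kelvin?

1786 K

T = 10⁶ / 560 = 1785.71 K → 1786 K.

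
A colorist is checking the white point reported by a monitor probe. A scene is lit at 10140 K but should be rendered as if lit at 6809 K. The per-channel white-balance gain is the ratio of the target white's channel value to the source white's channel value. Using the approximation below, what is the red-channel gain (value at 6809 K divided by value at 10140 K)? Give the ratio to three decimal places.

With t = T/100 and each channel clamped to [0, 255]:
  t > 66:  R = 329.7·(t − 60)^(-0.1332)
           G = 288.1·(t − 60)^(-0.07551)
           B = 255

At 10140 K (t = 101.4):
  R = 329.7·(101.4 − 60)^(-0.1332) = 329.7·41.4^(-0.1332) = 329.7·0.60900 = 200.786.
At 6809 K (t = 68.09):
  R = 329.7·(68.09 − 60)^(-0.1332) = 329.7·8.09^(-0.1332) = 329.7·0.75694 = 249.563.
Gain = 249.563 / 200.786 = 1.2429 → 1.243.

1.243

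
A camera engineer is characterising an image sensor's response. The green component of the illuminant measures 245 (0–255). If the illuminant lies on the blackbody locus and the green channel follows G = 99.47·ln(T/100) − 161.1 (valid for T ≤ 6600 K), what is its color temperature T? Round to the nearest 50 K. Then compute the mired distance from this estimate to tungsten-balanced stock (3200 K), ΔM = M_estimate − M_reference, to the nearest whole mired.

ln t = (245 + 161.1) / 99.47 = 4.0826.
t = e^4.0826 = 59.302.
T = 100·t = 5930 K → 5950 K to the nearest 50 K.
M_estimate = 10⁶/5950 = 168.07; M_reference = 10⁶/3200 = 312.50.
ΔM = 168.07 − 312.50 = -144.43 → -144 mireds.

-144 mireds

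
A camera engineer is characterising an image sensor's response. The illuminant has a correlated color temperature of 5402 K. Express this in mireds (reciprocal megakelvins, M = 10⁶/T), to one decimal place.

M = 10⁶ / 5402 = 185.117 → 185.1 mireds.

185.1 mireds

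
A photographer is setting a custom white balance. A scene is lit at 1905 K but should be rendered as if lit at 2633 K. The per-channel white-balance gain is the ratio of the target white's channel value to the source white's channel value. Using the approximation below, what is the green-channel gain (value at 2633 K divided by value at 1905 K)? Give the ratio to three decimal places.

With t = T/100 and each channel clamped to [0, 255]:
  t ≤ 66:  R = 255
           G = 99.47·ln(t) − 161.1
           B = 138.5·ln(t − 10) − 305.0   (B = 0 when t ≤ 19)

At 1905 K (t = 19.05):
  G = 99.47·ln 19.05 − 161.1 = 99.47·2.9471 − 161.1 = 132.045.
At 2633 K (t = 26.33):
  G = 99.47·ln 26.33 − 161.1 = 99.47·3.2707 − 161.1 = 164.237.
Gain = 164.237 / 132.045 = 1.2438 → 1.244.

1.244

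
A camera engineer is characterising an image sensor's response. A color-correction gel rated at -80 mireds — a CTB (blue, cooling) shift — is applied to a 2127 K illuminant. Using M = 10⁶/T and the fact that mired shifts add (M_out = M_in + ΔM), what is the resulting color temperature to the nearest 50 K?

M_in = 10⁶/2127 = 470.15 mireds.
M_out = 470.15 + (-80) = 390.15 mireds.
T_out = 10⁶/390.15 = 2563.1 K → 2550 K.

2550 K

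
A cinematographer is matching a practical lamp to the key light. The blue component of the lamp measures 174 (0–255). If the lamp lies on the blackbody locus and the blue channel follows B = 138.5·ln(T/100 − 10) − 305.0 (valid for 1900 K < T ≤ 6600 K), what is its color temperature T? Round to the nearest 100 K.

ln(t − 10) = (174 + 305.0) / 138.5 = 3.4585.
t − 10 = e^3.4585 = 31.769, so t = 41.769.
T = 100·t = 4177 K → 4200 K to the nearest 100 K.

4200 K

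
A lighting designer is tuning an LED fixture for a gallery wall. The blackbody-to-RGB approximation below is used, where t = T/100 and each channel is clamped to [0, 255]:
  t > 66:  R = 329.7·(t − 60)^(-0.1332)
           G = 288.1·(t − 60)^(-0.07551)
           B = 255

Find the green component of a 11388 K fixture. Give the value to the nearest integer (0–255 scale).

t = 11388/100 = 113.88; the t > 66 branch applies.
G = 288.1·(113.88 − 60)^(-0.07551) = 288.1·53.88^(-0.07551) = 288.1·0.74005 = 213.208.
Rounded: 213.

213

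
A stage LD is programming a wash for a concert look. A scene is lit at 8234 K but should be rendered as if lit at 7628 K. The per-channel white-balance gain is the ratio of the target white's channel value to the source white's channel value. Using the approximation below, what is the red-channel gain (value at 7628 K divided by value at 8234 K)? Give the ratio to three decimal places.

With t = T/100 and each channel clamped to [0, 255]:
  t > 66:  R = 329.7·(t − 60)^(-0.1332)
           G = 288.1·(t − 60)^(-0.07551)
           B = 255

1.043

At 8234 K (t = 82.34):
  R = 329.7·(82.34 − 60)^(-0.1332) = 329.7·22.34^(-0.1332) = 329.7·0.66115 = 217.982.
At 7628 K (t = 76.28):
  R = 329.7·(76.28 − 60)^(-0.1332) = 329.7·16.28^(-0.1332) = 329.7·0.68962 = 227.367.
Gain = 227.367 / 217.982 = 1.0431 → 1.043.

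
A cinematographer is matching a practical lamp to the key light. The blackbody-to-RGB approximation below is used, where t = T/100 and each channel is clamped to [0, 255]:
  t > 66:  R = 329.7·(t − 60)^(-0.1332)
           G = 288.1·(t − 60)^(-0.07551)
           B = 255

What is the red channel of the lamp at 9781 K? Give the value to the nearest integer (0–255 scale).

t = 9781/100 = 97.81; the t > 66 branch applies.
R = 329.7·(97.81 − 60)^(-0.1332) = 329.7·37.81^(-0.1332) = 329.7·0.61640 = 203.227.
Rounded: 203.

203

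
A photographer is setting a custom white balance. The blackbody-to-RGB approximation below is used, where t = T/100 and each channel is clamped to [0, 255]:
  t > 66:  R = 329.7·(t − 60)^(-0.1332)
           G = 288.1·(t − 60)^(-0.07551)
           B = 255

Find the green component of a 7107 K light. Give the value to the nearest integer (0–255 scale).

240

t = 7107/100 = 71.07; the t > 66 branch applies.
G = 288.1·(71.07 − 60)^(-0.07551) = 288.1·11.07^(-0.07551) = 288.1·0.83398 = 240.270.
Rounded: 240.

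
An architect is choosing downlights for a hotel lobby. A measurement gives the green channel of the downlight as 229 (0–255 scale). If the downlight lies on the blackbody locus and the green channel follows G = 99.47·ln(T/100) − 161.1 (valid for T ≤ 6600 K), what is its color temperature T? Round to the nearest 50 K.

5050 K

ln t = (229 + 161.1) / 99.47 = 3.9218.
t = e^3.9218 = 50.491.
T = 100·t = 5049 K → 5050 K to the nearest 50 K.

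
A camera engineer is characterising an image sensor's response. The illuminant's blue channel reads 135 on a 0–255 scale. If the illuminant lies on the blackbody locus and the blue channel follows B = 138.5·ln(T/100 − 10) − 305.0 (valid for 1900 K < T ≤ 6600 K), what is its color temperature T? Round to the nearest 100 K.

ln(t − 10) = (135 + 305.0) / 138.5 = 3.1769.
t − 10 = e^3.1769 = 23.972, so t = 33.972.
T = 100·t = 3397 K → 3400 K to the nearest 100 K.

3400 K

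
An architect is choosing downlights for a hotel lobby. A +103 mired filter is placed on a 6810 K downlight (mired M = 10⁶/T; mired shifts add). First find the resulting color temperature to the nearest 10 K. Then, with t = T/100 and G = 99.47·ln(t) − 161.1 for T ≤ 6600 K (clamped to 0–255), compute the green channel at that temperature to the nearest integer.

M_in = 10⁶/6810 = 146.84; M_out = 146.84 + (+103) = 249.84.
T_out = 10⁶/249.84 = 4002.5 K → 4000 K; t = 40.
G = 99.47·ln 40 − 161.1 = 99.47·3.6889 − 161.1 = 205.833.
Rounded: 206.

206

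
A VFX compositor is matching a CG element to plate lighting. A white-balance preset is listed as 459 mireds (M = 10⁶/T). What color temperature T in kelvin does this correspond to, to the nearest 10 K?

2180 K

T = 10⁶ / 459 = 2178.65 K → 2180 K.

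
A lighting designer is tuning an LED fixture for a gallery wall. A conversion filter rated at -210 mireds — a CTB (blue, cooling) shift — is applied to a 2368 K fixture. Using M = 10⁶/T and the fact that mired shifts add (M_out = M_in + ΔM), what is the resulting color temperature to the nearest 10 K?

4710 K

M_in = 10⁶/2368 = 422.30 mireds.
M_out = 422.30 + (-210) = 212.30 mireds.
T_out = 10⁶/212.30 = 4710.4 K → 4710 K.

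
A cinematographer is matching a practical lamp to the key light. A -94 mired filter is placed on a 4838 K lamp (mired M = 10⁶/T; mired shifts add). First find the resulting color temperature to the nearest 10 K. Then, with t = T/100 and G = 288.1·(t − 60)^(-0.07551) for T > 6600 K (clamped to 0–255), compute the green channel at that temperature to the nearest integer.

224

M_in = 10⁶/4838 = 206.70; M_out = 206.70 + (-94) = 112.70.
T_out = 10⁶/112.70 = 8873.4 K → 8870 K; t = 88.7.
G = 288.1·(88.7 − 60)^(-0.07551) = 288.1·28.7^(-0.07551) = 288.1·0.77610 = 223.593.
Rounded: 224.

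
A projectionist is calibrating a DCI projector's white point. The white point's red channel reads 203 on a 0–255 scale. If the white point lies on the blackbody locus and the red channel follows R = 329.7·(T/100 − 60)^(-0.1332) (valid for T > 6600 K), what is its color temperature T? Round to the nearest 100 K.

9800 K

(t − 60)^(-0.1332) = 203/329.7 = 0.61571.
t − 60 = 0.61571^(1/-0.1332) = 0.61571^(-7.508) = 38.129, so t = 98.129.
T = 100·t = 9813 K → 9800 K to the nearest 100 K.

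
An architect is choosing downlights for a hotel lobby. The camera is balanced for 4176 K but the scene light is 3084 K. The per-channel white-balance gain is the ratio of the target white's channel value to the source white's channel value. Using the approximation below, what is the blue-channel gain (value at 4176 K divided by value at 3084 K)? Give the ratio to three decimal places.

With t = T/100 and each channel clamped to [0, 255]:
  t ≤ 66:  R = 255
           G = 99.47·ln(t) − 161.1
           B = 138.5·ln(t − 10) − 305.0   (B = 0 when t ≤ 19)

1.505

At 3084 K (t = 30.84):
  B = 138.5·ln(30.84 − 10) − 305.0 = 138.5·ln 20.84 − 305.0 = 138.5·3.0369 − 305.0 = 115.607.
At 4176 K (t = 41.76):
  B = 138.5·ln(41.76 − 10) − 305.0 = 138.5·ln 31.76 − 305.0 = 138.5·3.4582 − 305.0 = 173.962.
Gain = 173.962 / 115.607 = 1.5048 → 1.505.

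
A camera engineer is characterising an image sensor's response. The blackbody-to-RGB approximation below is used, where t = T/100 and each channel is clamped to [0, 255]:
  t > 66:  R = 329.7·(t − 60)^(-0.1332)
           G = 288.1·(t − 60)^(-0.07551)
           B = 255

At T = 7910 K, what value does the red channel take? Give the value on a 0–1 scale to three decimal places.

t = 7910/100 = 79.1; the t > 66 branch applies.
R = 329.7·(79.1 − 60)^(-0.1332) = 329.7·19.1^(-0.1332) = 329.7·0.67510 = 222.580.
On a 0–1 scale: 222.580/255 = 0.8729 → 0.873.

0.873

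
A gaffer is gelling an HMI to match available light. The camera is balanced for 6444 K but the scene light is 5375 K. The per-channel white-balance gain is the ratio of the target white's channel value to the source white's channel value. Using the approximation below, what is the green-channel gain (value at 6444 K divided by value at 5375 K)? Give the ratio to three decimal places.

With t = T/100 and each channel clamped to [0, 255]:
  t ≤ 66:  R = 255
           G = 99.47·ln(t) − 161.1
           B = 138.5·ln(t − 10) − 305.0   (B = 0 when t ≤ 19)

At 5375 K (t = 53.75):
  G = 99.47·ln 53.75 − 161.1 = 99.47·3.9843 − 161.1 = 235.223.
At 6444 K (t = 64.44):
  G = 99.47·ln 64.44 − 161.1 = 99.47·4.1657 − 161.1 = 253.266.
Gain = 253.266 / 235.223 = 1.0767 → 1.077.

1.077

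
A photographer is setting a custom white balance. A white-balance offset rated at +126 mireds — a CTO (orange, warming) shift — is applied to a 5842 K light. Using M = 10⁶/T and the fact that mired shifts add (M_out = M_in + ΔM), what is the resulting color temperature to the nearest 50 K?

M_in = 10⁶/5842 = 171.17 mireds.
M_out = 171.17 + (+126) = 297.17 mireds.
T_out = 10⁶/297.17 = 3365.0 K → 3350 K.

3350 K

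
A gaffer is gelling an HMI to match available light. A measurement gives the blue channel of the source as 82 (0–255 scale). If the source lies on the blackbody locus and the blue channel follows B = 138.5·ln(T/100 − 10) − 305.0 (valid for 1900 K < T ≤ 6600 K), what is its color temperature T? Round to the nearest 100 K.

2600 K

ln(t − 10) = (82 + 305.0) / 138.5 = 2.7942.
t − 10 = e^2.7942 = 16.350, so t = 26.350.
T = 100·t = 2635 K → 2600 K to the nearest 100 K.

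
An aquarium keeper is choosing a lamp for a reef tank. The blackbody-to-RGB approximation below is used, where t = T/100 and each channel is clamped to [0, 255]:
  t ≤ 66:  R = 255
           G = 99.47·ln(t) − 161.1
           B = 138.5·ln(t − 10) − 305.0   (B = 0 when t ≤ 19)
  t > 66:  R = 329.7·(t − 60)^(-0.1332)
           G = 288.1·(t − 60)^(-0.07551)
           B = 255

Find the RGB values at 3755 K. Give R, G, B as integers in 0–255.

R=255, G=200, B=154

t = 3755/100 = 37.55; the t ≤ 66 branch applies.
R = 255 by definition for t ≤ 66.
G = 99.47·ln 37.55 − 161.1 = 99.47·3.6257 − 161.1 = 199.546.
B = 138.5·ln(37.55 − 10) − 305.0 = 138.5·ln 27.55 − 305.0 = 138.5·3.3160 − 305.0 = 154.266.
Rounded: (255, 200, 154).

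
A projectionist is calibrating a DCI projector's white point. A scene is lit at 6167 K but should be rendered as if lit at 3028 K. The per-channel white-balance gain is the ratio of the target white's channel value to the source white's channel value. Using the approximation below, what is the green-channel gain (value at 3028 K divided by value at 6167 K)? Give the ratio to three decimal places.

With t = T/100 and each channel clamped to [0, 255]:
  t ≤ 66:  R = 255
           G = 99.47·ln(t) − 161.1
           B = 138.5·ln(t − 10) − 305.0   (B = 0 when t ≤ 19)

At 6167 K (t = 61.67):
  G = 99.47·ln 61.67 − 161.1 = 99.47·4.1218 − 161.1 = 248.895.
At 3028 K (t = 30.28):
  G = 99.47·ln 30.28 − 161.1 = 99.47·3.4105 − 161.1 = 178.141.
Gain = 178.141 / 248.895 = 0.7157 → 0.716.

0.716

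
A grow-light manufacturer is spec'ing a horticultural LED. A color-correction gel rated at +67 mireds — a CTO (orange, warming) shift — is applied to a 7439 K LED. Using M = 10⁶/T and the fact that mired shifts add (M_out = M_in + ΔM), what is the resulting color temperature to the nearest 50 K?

M_in = 10⁶/7439 = 134.43 mireds.
M_out = 134.43 + (+67) = 201.43 mireds.
T_out = 10⁶/201.43 = 4964.6 K → 4950 K.

4950 K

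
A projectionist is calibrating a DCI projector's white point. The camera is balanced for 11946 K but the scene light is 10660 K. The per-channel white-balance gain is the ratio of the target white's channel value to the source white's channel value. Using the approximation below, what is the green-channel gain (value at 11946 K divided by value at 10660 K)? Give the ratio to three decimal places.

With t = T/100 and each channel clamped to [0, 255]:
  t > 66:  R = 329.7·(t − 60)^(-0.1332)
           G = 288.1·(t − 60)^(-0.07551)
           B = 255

At 10660 K (t = 106.6):
  G = 288.1·(106.6 − 60)^(-0.07551) = 288.1·46.6^(-0.07551) = 288.1·0.74820 = 215.558.
At 11946 K (t = 119.46):
  G = 288.1·(119.46 − 60)^(-0.07551) = 288.1·59.46^(-0.07551) = 288.1·0.73456 = 211.627.
Gain = 211.627 / 215.558 = 0.9818 → 0.982.

0.982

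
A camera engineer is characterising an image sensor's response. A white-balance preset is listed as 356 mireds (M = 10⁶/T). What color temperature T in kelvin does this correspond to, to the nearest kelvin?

T = 10⁶ / 356 = 2808.99 K → 2809 K.

2809 K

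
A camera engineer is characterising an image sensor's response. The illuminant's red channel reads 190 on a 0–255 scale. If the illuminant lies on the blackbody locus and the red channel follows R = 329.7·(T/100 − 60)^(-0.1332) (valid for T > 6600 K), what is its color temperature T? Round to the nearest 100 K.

(t − 60)^(-0.1332) = 190/329.7 = 0.57628.
t − 60 = 0.57628^(1/-0.1332) = 0.57628^(-7.508) = 62.667, so t = 122.667.
T = 100·t = 12267 K → 12300 K to the nearest 100 K.

12300 K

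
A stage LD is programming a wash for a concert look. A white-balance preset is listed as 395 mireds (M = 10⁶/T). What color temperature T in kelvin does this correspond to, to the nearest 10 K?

2530 K

T = 10⁶ / 395 = 2531.65 K → 2530 K.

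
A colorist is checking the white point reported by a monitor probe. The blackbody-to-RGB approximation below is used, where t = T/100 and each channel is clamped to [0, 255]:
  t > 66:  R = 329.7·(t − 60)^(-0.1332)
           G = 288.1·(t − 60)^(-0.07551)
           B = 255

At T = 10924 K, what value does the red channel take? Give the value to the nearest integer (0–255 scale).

196

t = 10924/100 = 109.24; the t > 66 branch applies.
R = 329.7·(109.24 − 60)^(-0.1332) = 329.7·49.24^(-0.1332) = 329.7·0.59509 = 196.201.
Rounded: 196.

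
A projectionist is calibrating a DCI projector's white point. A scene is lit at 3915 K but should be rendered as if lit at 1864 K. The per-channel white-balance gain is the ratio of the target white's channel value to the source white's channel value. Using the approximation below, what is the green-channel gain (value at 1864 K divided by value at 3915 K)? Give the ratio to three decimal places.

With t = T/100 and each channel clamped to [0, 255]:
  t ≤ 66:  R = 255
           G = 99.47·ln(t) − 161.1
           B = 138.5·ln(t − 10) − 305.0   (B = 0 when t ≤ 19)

0.638

At 3915 K (t = 39.15):
  G = 99.47·ln 39.15 − 161.1 = 99.47·3.6674 − 161.1 = 203.696.
At 1864 K (t = 18.64):
  G = 99.47·ln 18.64 − 161.1 = 99.47·2.9253 − 161.1 = 129.881.
Gain = 129.881 / 203.696 = 0.6376 → 0.638.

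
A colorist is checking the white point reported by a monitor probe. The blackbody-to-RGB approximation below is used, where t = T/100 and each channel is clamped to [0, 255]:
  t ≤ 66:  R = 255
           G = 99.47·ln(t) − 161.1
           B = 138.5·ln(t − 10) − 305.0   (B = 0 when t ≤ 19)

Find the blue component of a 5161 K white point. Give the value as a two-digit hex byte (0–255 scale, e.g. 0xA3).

0xD3

t = 5161/100 = 51.61; the t ≤ 66 branch applies.
B = 138.5·ln(51.61 − 10) − 305.0 = 138.5·ln 41.61 − 305.0 = 138.5·3.7283 − 305.0 = 211.375.
Rounded: 211; in hex, 0xD3.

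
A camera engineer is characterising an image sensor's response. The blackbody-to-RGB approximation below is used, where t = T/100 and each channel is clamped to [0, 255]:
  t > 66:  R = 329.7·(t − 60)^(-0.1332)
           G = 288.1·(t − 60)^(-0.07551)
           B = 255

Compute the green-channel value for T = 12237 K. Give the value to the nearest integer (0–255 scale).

t = 12237/100 = 122.37; the t > 66 branch applies.
G = 288.1·(122.37 − 60)^(-0.07551) = 288.1·62.37^(-0.07551) = 288.1·0.73192 = 210.865.
Rounded: 211.

211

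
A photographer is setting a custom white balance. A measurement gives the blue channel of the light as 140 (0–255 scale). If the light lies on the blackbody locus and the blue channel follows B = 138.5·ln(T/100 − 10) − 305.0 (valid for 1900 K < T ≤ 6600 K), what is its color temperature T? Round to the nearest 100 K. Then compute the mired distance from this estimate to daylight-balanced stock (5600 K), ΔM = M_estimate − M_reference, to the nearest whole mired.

+107 mireds

ln(t − 10) = (140 + 305.0) / 138.5 = 3.2130.
t − 10 = e^3.2130 = 24.853, so t = 34.853.
T = 100·t = 3485 K → 3500 K to the nearest 100 K.
M_estimate = 10⁶/3500 = 285.71; M_reference = 10⁶/5600 = 178.57.
ΔM = 285.71 − 178.57 = 107.14 → +107 mireds.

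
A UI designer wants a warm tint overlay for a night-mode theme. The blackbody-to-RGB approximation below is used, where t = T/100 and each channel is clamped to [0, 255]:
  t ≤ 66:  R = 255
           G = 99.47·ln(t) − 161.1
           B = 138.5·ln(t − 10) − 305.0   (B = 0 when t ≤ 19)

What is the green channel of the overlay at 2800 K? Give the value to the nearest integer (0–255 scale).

170

t = 2800/100 = 28; the t ≤ 66 branch applies.
G = 99.47·ln 28 − 161.1 = 99.47·3.3322 − 161.1 = 170.354.
Rounded: 170.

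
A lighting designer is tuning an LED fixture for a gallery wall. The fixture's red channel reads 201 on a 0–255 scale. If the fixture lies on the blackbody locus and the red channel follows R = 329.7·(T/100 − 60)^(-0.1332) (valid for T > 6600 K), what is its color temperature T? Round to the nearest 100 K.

10100 K

(t − 60)^(-0.1332) = 201/329.7 = 0.60965.
t − 60 = 0.60965^(1/-0.1332) = 0.60965^(-7.508) = 41.071, so t = 101.071.
T = 100·t = 10107 K → 10100 K to the nearest 100 K.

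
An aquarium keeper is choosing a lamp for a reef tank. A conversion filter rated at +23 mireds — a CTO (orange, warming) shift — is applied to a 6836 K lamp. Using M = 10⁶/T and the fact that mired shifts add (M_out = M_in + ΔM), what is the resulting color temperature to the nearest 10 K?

M_in = 10⁶/6836 = 146.28 mireds.
M_out = 146.28 + (+23) = 169.28 mireds.
T_out = 10⁶/169.28 = 5907.2 K → 5910 K.

5910 K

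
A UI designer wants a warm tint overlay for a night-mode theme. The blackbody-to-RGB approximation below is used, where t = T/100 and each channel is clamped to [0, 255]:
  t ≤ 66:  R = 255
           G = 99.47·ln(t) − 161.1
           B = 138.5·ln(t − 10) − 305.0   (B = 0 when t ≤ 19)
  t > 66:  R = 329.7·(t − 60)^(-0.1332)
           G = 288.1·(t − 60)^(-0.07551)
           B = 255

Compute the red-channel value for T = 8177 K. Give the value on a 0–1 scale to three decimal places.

t = 8177/100 = 81.77; the t > 66 branch applies.
R = 329.7·(81.77 − 60)^(-0.1332) = 329.7·21.77^(-0.1332) = 329.7·0.66343 = 218.734.
On a 0–1 scale: 218.734/255 = 0.8578 → 0.858.

0.858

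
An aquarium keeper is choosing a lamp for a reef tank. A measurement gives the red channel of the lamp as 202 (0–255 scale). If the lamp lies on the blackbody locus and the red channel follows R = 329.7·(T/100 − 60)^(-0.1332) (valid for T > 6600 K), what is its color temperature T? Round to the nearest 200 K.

10000 K

(t − 60)^(-0.1332) = 202/329.7 = 0.61268.
t − 60 = 0.61268^(1/-0.1332) = 0.61268^(-7.508) = 39.569, so t = 99.569.
T = 100·t = 9957 K → 10000 K to the nearest 200 K.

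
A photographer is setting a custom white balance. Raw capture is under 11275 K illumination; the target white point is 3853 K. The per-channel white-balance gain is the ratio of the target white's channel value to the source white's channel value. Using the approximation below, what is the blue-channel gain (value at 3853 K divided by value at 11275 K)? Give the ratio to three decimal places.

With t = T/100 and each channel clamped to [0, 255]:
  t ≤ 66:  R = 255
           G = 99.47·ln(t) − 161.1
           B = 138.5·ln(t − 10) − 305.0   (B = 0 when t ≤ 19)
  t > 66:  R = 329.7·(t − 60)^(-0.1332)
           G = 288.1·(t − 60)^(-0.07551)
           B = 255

At 11275 K (t = 112.75):
  B = 255 by definition for t > 66.
At 3853 K (t = 38.53):
  B = 138.5·ln(38.53 − 10) − 305.0 = 138.5·ln 28.53 − 305.0 = 138.5·3.3510 − 305.0 = 159.107.
Gain = 159.107 / 255.000 = 0.6240 → 0.624.

0.624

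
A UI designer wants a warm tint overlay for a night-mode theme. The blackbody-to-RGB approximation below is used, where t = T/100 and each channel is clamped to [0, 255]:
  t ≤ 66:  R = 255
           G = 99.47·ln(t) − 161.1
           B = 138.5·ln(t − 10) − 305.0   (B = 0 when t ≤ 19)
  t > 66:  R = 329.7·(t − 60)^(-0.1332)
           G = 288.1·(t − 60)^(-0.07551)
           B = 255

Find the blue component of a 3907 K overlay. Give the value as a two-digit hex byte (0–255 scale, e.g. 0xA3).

0xA2

t = 3907/100 = 39.07; the t ≤ 66 branch applies.
B = 138.5·ln(39.07 − 10) − 305.0 = 138.5·ln 29.07 − 305.0 = 138.5·3.3697 − 305.0 = 161.704.
Rounded: 162; in hex, 0xA2.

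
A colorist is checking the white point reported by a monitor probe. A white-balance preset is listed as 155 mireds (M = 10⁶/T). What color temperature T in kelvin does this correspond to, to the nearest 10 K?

T = 10⁶ / 155 = 6451.61 K → 6450 K.

6450 K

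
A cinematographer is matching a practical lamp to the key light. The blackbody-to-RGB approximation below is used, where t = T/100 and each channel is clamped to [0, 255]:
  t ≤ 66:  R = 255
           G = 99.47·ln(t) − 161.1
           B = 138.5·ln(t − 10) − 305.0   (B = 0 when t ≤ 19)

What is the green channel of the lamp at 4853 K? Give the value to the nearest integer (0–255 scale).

t = 4853/100 = 48.53; the t ≤ 66 branch applies.
G = 99.47·ln 48.53 − 161.1 = 99.47·3.8822 − 161.1 = 225.061.
Rounded: 225.

225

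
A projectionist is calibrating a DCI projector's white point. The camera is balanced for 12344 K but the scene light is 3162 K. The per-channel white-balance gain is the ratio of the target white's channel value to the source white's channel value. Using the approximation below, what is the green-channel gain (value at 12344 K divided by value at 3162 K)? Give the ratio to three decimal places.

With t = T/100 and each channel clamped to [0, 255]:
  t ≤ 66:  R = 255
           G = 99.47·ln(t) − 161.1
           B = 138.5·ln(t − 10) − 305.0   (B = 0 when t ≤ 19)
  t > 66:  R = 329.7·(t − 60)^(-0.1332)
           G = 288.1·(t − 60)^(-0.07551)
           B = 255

1.154

At 3162 K (t = 31.62):
  G = 99.47·ln 31.62 − 161.1 = 99.47·3.4538 − 161.1 = 182.448.
At 12344 K (t = 123.44):
  G = 288.1·(123.44 − 60)^(-0.07551) = 288.1·63.44^(-0.07551) = 288.1·0.73098 = 210.594.
Gain = 210.594 / 182.448 = 1.1543 → 1.154.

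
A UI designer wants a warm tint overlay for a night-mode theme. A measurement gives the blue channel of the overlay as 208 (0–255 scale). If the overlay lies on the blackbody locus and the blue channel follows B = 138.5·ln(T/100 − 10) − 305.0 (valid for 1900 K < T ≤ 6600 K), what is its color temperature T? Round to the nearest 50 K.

ln(t − 10) = (208 + 305.0) / 138.5 = 3.7040.
t − 10 = e^3.7040 = 40.608, so t = 50.608.
T = 100·t = 5061 K → 5050 K to the nearest 50 K.

5050 K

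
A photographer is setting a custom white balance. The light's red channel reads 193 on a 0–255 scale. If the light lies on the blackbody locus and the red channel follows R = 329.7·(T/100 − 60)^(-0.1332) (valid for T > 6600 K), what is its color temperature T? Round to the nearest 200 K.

(t − 60)^(-0.1332) = 193/329.7 = 0.58538.
t − 60 = 0.58538^(1/-0.1332) = 0.58538^(-7.508) = 55.713, so t = 115.713.
T = 100·t = 11571 K → 11600 K to the nearest 200 K.

11600 K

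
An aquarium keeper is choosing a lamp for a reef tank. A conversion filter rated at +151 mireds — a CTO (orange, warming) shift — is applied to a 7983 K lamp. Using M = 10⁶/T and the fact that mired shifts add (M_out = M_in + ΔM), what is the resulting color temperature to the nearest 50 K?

3600 K

M_in = 10⁶/7983 = 125.27 mireds.
M_out = 125.27 + (+151) = 276.27 mireds.
T_out = 10⁶/276.27 = 3619.7 K → 3600 K.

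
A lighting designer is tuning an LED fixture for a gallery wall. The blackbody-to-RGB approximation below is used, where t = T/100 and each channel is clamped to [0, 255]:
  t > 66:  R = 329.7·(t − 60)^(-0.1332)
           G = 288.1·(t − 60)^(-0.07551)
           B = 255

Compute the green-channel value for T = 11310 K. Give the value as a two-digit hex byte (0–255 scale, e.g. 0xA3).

0xD5

t = 11310/100 = 113.1; the t > 66 branch applies.
G = 288.1·(113.1 − 60)^(-0.07551) = 288.1·53.1^(-0.07551) = 288.1·0.74086 = 213.443.
Rounded: 213; in hex, 0xD5.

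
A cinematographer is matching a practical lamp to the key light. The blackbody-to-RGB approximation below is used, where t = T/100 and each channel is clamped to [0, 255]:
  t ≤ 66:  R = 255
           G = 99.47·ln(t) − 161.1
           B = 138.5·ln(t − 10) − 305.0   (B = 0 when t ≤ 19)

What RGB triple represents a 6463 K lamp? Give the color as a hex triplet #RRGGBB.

#FFFEF9

t = 6463/100 = 64.63; the t ≤ 66 branch applies.
R = 255 by definition for t ≤ 66.
G = 99.47·ln 64.63 − 161.1 = 99.47·4.1687 − 161.1 = 253.558.
B = 138.5·ln(64.63 − 10) − 305.0 = 138.5·ln 54.63 − 305.0 = 138.5·4.0006 − 305.0 = 249.081.
Rounded: (255, 254, 249).
In hex: #FFFEF9.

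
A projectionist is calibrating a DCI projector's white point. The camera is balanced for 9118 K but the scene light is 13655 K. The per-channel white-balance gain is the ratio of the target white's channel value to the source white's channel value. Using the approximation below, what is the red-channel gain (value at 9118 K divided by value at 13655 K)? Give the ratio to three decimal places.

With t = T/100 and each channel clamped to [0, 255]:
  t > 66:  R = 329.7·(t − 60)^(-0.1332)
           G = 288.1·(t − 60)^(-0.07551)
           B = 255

1.127

At 13655 K (t = 136.55):
  R = 329.7·(136.55 − 60)^(-0.1332) = 329.7·76.55^(-0.1332) = 329.7·0.56112 = 185.002.
At 9118 K (t = 91.18):
  R = 329.7·(91.18 − 60)^(-0.1332) = 329.7·31.18^(-0.1332) = 329.7·0.63243 = 208.514.
Gain = 208.514 / 185.002 = 1.1271 → 1.127.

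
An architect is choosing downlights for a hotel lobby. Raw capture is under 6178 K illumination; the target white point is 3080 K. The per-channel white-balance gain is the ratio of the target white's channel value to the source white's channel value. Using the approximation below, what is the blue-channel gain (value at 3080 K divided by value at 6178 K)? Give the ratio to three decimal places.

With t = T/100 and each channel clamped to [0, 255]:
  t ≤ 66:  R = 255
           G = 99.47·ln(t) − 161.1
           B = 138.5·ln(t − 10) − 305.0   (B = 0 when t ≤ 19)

0.477

At 6178 K (t = 61.78):
  B = 138.5·ln(61.78 − 10) − 305.0 = 138.5·ln 51.78 − 305.0 = 138.5·3.9470 − 305.0 = 241.660.
At 3080 K (t = 30.8):
  B = 138.5·ln(30.8 − 10) − 305.0 = 138.5·ln 20.8 − 305.0 = 138.5·3.0350 − 305.0 = 115.341.
Gain = 115.341 / 241.660 = 0.4773 → 0.477.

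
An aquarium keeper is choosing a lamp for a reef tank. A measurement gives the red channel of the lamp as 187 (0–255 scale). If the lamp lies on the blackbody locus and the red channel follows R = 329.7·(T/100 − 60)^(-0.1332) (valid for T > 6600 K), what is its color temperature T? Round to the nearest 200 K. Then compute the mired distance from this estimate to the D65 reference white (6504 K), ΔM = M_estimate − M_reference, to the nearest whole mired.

(t − 60)^(-0.1332) = 187/329.7 = 0.56718.
t − 60 = 0.56718^(1/-0.1332) = 0.56718^(-7.508) = 70.620, so t = 130.620.
T = 100·t = 13062 K → 13000 K to the nearest 200 K.
M_estimate = 10⁶/13000 = 76.92; M_reference = 10⁶/6504 = 153.75.
ΔM = 76.92 − 153.75 = -76.83 → -77 mireds.

-77 mireds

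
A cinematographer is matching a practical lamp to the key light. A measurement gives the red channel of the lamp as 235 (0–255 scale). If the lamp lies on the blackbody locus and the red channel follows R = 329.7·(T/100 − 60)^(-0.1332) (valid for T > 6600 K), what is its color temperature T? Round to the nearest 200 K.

7200 K

(t − 60)^(-0.1332) = 235/329.7 = 0.71277.
t − 60 = 0.71277^(1/-0.1332) = 0.71277^(-7.508) = 12.705, so t = 72.705.
T = 100·t = 7271 K → 7200 K to the nearest 200 K.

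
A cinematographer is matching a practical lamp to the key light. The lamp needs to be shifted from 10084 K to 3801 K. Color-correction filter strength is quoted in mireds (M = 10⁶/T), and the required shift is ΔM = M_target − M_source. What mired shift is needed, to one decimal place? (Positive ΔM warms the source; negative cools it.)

+163.9 mireds

M_source = 10⁶/10084 = 99.167; M_target = 10⁶/3801 = 263.089.
ΔM = 263.089 − 99.167 = 163.922 → +163.9 mireds, a warming shift.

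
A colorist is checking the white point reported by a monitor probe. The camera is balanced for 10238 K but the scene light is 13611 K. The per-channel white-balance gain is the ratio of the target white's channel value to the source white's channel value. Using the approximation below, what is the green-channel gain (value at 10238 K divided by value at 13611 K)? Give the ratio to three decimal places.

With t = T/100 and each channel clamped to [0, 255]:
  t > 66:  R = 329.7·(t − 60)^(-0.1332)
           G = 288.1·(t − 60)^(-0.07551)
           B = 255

1.045

At 13611 K (t = 136.11):
  G = 288.1·(136.11 − 60)^(-0.07551) = 288.1·76.11^(-0.07551) = 288.1·0.72100 = 207.719.
At 10238 K (t = 102.38):
  G = 288.1·(102.38 − 60)^(-0.07551) = 288.1·42.38^(-0.07551) = 288.1·0.75359 = 217.108.
Gain = 217.108 / 207.719 = 1.0452 → 1.045.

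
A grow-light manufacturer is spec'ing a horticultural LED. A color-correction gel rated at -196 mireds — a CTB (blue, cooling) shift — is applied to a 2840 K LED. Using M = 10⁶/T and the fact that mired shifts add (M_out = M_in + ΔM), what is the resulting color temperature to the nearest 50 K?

6400 K

M_in = 10⁶/2840 = 352.11 mireds.
M_out = 352.11 + (-196) = 156.11 mireds.
T_out = 10⁶/156.11 = 6405.6 K → 6400 K.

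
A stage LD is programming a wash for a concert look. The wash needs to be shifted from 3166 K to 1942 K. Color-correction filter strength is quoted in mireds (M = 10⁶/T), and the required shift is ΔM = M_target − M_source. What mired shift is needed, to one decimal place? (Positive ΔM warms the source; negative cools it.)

M_source = 10⁶/3166 = 315.856; M_target = 10⁶/1942 = 514.933.
ΔM = 514.933 − 315.856 = 199.077 → +199.1 mireds, a warming shift.

+199.1 mireds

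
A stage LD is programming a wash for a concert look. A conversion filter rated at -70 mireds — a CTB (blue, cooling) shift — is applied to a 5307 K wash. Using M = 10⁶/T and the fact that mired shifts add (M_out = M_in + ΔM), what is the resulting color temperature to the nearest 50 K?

M_in = 10⁶/5307 = 188.43 mireds.
M_out = 188.43 + (-70) = 118.43 mireds.
T_out = 10⁶/118.43 = 8443.8 K → 8450 K.

8450 K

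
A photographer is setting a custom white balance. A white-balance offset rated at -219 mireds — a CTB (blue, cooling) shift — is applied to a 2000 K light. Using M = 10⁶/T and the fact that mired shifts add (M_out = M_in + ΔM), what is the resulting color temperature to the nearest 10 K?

M_in = 10⁶/2000 = 500.00 mireds.
M_out = 500.00 + (-219) = 281.00 mireds.
T_out = 10⁶/281.00 = 3558.7 K → 3560 K.

3560 K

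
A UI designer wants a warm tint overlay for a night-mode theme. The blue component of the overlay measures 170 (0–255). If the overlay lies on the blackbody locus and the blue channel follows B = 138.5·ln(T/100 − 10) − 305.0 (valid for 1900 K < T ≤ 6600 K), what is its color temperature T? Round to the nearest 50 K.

ln(t − 10) = (170 + 305.0) / 138.5 = 3.4296.
t − 10 = e^3.4296 = 30.864, so t = 40.864.
T = 100·t = 4086 K → 4100 K to the nearest 50 K.

4100 K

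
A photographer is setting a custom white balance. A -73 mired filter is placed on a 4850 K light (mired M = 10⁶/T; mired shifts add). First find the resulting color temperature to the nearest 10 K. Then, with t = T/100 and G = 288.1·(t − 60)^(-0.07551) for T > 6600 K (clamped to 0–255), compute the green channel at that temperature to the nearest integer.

235

M_in = 10⁶/4850 = 206.19; M_out = 206.19 + (-73) = 133.19.
T_out = 10⁶/133.19 = 7508.3 K → 7510 K; t = 75.1.
G = 288.1·(75.1 − 60)^(-0.07551) = 288.1·15.1^(-0.07551) = 288.1·0.81466 = 234.703.
Rounded: 235.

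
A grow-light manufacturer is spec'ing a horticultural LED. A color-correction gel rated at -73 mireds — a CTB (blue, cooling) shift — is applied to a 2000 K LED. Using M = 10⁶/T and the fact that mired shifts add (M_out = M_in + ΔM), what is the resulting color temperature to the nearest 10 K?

M_in = 10⁶/2000 = 500.00 mireds.
M_out = 500.00 + (-73) = 427.00 mireds.
T_out = 10⁶/427.00 = 2341.9 K → 2340 K.

2340 K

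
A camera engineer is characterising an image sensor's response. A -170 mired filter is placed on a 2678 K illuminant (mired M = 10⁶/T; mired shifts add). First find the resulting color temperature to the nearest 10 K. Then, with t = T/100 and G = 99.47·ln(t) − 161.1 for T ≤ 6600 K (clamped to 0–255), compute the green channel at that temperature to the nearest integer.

226

M_in = 10⁶/2678 = 373.41; M_out = 373.41 + (-170) = 203.41.
T_out = 10⁶/203.41 = 4916.1 K → 4920 K; t = 49.2.
G = 99.47·ln 49.2 − 161.1 = 99.47·3.8959 − 161.1 = 226.425.
Rounded: 226.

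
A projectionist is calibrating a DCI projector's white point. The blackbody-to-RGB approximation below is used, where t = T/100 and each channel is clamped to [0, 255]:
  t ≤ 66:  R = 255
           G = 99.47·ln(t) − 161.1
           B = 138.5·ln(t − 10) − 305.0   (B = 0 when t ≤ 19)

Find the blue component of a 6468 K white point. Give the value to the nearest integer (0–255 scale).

t = 6468/100 = 64.68; the t ≤ 66 branch applies.
B = 138.5·ln(64.68 − 10) − 305.0 = 138.5·ln 54.68 − 305.0 = 138.5·4.0015 − 305.0 = 249.207.
Rounded: 249.

249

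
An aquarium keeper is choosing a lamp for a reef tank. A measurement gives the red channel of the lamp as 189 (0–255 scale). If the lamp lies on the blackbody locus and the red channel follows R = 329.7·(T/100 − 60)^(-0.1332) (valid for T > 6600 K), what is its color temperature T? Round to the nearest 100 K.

(t − 60)^(-0.1332) = 189/329.7 = 0.57325.
t − 60 = 0.57325^(1/-0.1332) = 0.57325^(-7.508) = 65.199, so t = 125.199.
T = 100·t = 12520 K → 12500 K to the nearest 100 K.

12500 K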